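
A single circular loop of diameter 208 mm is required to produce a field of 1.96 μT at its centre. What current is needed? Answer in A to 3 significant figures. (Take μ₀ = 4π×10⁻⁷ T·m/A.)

At the centre of a circular loop B = μ₀I/(2R), so I = 2RB/μ₀.
With R = 0.104 m, I = 2 × 0.104 × 1.96×10⁻⁶ / (4π×10⁻⁷) = 0.324 A.

I ≈ 0.324 A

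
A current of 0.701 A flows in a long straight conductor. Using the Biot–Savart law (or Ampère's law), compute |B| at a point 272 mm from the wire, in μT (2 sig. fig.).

B ≈ 0.52 μT

For an infinitely long straight wire, B = μ₀I/(2πd).
B = (4π×10⁻⁷ × 0.701) / (2π × 0.272) = 5.15×10⁻⁷ T.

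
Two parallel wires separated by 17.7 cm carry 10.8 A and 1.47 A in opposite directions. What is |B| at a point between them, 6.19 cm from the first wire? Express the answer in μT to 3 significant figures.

Each long wire gives B = μ₀I/(2πd). Distances are d₁ = 0.0619 m and d₂ = 0.1151 m.
B₁ = 3.49×10⁻⁵ T, B₂ = 2.55×10⁻⁶ T.
Between antiparallel currents both contributions point the same way, so they add. B = B₁ + B₂ = 3.49×10⁻⁵ + 2.55×10⁻⁶ = 3.74×10⁻⁵ T.

B ≈ 37.4 μT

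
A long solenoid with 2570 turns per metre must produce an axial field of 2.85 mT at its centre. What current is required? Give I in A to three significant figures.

Inside a long solenoid B = μ₀nI with n = 2570 m⁻¹, so I = B/(μ₀n).
I = 2.85×10⁻³ / (4π×10⁻⁷ × 2570) = 0.882 A.

I ≈ 0.882 A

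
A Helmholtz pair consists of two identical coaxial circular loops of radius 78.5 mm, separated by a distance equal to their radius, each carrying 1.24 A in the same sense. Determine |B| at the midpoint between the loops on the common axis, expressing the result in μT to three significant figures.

B ≈ 14.2 μT

Each loop contributes B = μ₀IR²/[2(R²+z²)^(3/2)] on the axis, with z measured from that loop.
Loop 1 (z = 0.03925 m): B₁ = 7.10×10⁻⁶ T. Loop 2 (z = 0.03925 m): B₂ = 7.10×10⁻⁶ T.
The fields add: B = B₁ + B₂ = 1.42×10⁻⁵ T.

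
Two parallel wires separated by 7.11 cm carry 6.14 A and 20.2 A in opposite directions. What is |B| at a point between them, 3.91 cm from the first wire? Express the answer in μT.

B ≈ 158 μT

Each long wire gives B = μ₀I/(2πd). Distances are d₁ = 0.0391 m and d₂ = 0.032 m.
B₁ = 3.14×10⁻⁵ T, B₂ = 1.26×10⁻⁴ T.
Between antiparallel currents both contributions point the same way, so they add. B = B₁ + B₂ = 3.14×10⁻⁵ + 1.26×10⁻⁴ = 1.58×10⁻⁴ T.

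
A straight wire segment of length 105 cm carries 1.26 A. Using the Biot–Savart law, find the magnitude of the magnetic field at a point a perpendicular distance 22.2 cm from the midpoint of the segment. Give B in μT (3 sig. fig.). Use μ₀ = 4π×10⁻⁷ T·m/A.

For a finite straight segment, B = (μ₀I/4πd)(sinθ₁ + sinθ₂), where θ₁, θ₂ are the angles from the perpendicular to each end.
The perpendicular from the point meets the wire at its midpoint, so each end is L/2 = 0.525 m away along the wire.
sinθ₁ = 0.525/√(0.525²+0.222²) = 0.9210; sinθ₂ = 0.525/√(0.525²+0.222²) = 0.9210.
B = (4π×10⁻⁷ × 1.26) / (4π × 0.222) × (0.9210 + 0.9210) = 1.05×10⁻⁶ T.

B ≈ 1.05 μT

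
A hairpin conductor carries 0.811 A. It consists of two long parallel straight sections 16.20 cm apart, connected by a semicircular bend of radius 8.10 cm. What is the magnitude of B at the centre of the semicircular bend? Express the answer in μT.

The semicircular arc contributes B_arc = μ₀I·π/(4πR) = μ₀I/(4R) = 3.15×10⁻⁶ T.
Each semi-infinite lead is at perpendicular distance R = 0.081 m from the centre, with the perpendicular foot at its near end, so it contributes μ₀I/(4πR); both point the same way, together 2.00×10⁻⁶ T.
Arc and leads all point the same direction: B = 3.15×10⁻⁶ + 2.00×10⁻⁶ = 5.15×10⁻⁶ T.

B ≈ 5.15 μT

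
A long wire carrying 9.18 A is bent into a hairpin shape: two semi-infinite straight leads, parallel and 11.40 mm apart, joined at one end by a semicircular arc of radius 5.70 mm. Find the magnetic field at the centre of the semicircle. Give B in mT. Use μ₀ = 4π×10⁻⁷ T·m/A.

B ≈ 0.828 mT

The semicircular arc contributes B_arc = μ₀I·π/(4πR) = μ₀I/(4R) = 5.06×10⁻⁴ T.
Each semi-infinite lead is at perpendicular distance R = 0.0057 m from the centre, with the perpendicular foot at its near end, so it contributes μ₀I/(4πR); both point the same way, together 3.22×10⁻⁴ T.
Arc and leads all point the same direction: B = 5.06×10⁻⁴ + 3.22×10⁻⁴ = 8.28×10⁻⁴ T.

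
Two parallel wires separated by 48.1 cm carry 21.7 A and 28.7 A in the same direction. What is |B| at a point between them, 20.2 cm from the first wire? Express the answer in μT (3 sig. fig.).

B ≈ 0.912 μT

Each long wire gives B = μ₀I/(2πd). Distances are d₁ = 0.202 m and d₂ = 0.279 m.
B₁ = 2.15×10⁻⁵ T, B₂ = 2.06×10⁻⁵ T.
Between parallel currents the two contributions point in opposite directions, so they subtract. B = |B₁ − B₂| = |2.15×10⁻⁵ − 2.06×10⁻⁵| = 9.12×10⁻⁷ T.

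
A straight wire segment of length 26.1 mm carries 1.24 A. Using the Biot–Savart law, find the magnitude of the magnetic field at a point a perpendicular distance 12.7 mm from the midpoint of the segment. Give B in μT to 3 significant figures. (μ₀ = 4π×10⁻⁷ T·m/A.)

B ≈ 14.0 μT

For a finite straight segment, B = (μ₀I/4πd)(sinθ₁ + sinθ₂), where θ₁, θ₂ are the angles from the perpendicular to each end.
The perpendicular from the point meets the wire at its midpoint, so each end is L/2 = 0.01305 m away along the wire.
sinθ₁ = 0.01305/√(0.01305²+0.0127²) = 0.7167; sinθ₂ = 0.01305/√(0.01305²+0.0127²) = 0.7167.
B = (4π×10⁻⁷ × 1.24) / (4π × 0.0127) × (0.7167 + 0.7167) = 1.40×10⁻⁵ T.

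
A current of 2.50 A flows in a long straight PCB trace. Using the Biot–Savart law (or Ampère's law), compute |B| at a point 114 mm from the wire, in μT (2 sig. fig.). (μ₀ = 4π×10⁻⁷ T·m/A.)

B ≈ 4.4 μT

For an infinitely long straight wire, B = μ₀I/(2πd).
B = (4π×10⁻⁷ × 2.50) / (2π × 0.114) = 4.39×10⁻⁶ T.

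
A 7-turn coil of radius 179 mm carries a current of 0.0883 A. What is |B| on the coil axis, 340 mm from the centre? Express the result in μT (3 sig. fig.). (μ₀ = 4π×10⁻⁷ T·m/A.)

For an N-turn flat coil, B = Nμ₀IR²/[2(R²+z²)^(3/2)] with R = 0.179 m, z = 0.34 m.
B = 7 × 3.13×10⁻⁸ T = 2.19×10⁻⁷ T.

B ≈ 0.219 μT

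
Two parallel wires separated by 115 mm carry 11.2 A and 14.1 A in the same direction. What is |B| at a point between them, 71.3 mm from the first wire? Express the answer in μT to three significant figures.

Each long wire gives B = μ₀I/(2πd). Distances are d₁ = 0.0713 m and d₂ = 0.0437 m.
B₁ = 3.14×10⁻⁵ T, B₂ = 6.45×10⁻⁵ T.
Between parallel currents the two contributions point in opposite directions, so they subtract. B = |B₁ − B₂| = |3.14×10⁻⁵ − 6.45×10⁻⁵| = 3.31×10⁻⁵ T.

B ≈ 33.1 μT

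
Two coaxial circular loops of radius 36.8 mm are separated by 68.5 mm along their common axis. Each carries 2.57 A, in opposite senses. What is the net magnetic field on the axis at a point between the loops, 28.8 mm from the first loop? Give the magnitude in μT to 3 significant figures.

B ≈ 7.64 μT

Each loop contributes B = μ₀IR²/[2(R²+z²)^(3/2)] on the axis, with z measured from that loop.
Loop 1 (z = 0.0288 m): B₁ = 2.14×10⁻⁵ T. Loop 2 (z = 0.0397 m): B₂ = 1.38×10⁻⁵ T.
The fields oppose: B = |B₁ − B₂| = 7.64×10⁻⁶ T.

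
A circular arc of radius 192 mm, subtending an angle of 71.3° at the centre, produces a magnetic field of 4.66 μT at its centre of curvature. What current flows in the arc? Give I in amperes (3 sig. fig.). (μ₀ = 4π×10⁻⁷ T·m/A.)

I ≈ 7.19 A

For a circular arc, B = μ₀Iφ/(4πR) with φ in radians; here φ = 1.244 rad.
So I = 4πRB/(μ₀φ) = 4π × 0.192 × 4.66×10⁻⁶ / (4π×10⁻⁷ × 1.244) = 7.19 A.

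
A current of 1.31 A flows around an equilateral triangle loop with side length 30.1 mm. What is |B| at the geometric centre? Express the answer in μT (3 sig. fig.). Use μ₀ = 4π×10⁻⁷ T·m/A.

B ≈ 78.3 μT

Each side is a finite straight segment at perpendicular distance d = a/(2 tan(π/3)) = 0.008689 m from the centre, with end-angles ±π/3.
One side contributes B₁ = (μ₀I/4πd)·2 sin(π/3) = 2.61×10⁻⁵ T.
All 3 sides add in the same direction: B = 3 × 2.61×10⁻⁵ = 7.83×10⁻⁵ T.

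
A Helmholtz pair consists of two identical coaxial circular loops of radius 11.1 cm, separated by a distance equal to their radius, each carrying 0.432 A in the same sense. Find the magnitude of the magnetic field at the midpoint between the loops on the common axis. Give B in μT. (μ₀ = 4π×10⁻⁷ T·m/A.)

B ≈ 3.50 μT

Each loop contributes B = μ₀IR²/[2(R²+z²)^(3/2)] on the axis, with z measured from that loop.
Loop 1 (z = 0.0555 m): B₁ = 1.75×10⁻⁶ T. Loop 2 (z = 0.0555 m): B₂ = 1.75×10⁻⁶ T.
The fields add: B = B₁ + B₂ = 3.50×10⁻⁶ T.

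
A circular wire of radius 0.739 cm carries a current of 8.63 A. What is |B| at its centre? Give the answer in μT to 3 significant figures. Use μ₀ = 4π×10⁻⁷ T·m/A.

B ≈ 734 μT

At the centre of a circular loop the Biot–Savart law gives B = μ₀I/(2R).
B = (4π×10⁻⁷ × 8.63) / (2 × 0.00739) = 7.34×10⁻⁴ T.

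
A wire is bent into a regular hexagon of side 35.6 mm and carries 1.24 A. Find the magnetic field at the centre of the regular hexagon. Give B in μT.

Each side is a finite straight segment at perpendicular distance d = a/(2 tan(π/6)) = 0.03083 m from the centre, with end-angles ±π/6.
One side contributes B₁ = (μ₀I/4πd)·2 sin(π/6) = 4.02×10⁻⁶ T.
All 6 sides add in the same direction: B = 6 × 4.02×10⁻⁶ = 2.41×10⁻⁵ T.

B ≈ 24.1 μT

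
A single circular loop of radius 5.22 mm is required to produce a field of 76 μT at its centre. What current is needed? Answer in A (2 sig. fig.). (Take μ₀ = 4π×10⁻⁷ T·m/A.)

I ≈ 0.63 A

At the centre of a circular loop B = μ₀I/(2R), so I = 2RB/μ₀.
With R = 0.00522 m, I = 2 × 0.00522 × 7.60×10⁻⁵ / (4π×10⁻⁷) = 0.631 A.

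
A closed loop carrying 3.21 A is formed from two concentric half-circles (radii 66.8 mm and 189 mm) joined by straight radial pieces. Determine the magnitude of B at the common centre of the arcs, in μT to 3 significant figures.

The radial connectors point toward the centre, so dl × r̂ = 0 and they contribute nothing.
Each semicircle gives μ₀I/(4R): inner arc 1.51×10⁻⁵ T, outer arc 5.34×10⁻⁶ T.
The two arcs carry current in opposite angular senses, so their fields oppose: B = |1.51×10⁻⁵ − 5.34×10⁻⁶| = 9.76×10⁻⁶ T.

B ≈ 9.76 μT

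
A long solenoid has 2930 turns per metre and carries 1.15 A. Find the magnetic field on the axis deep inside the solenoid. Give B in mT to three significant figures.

B ≈ 4.23 mT

Inside a long solenoid, B = μ₀nI with n = 2930 turns/m.
B = 4π×10⁻⁷ × 2930 × 1.15 = 4.23×10⁻³ T.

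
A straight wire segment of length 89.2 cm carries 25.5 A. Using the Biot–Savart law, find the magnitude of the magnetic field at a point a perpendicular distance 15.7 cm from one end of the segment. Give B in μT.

B ≈ 16.0 μT

For a finite straight segment, B = (μ₀I/4πd)(sinθ₁ + sinθ₂), where θ₁, θ₂ are the angles from the perpendicular to each end.
The perpendicular foot is at one end, so the two end-offsets along the wire are 0 and L = 0.892 m.
sinθ₁ = 0/√(0²+0.157²) = 0.0000; sinθ₂ = 0.892/√(0.892²+0.157²) = 0.9849.
B = (4π×10⁻⁷ × 25.5) / (4π × 0.157) × (0.0000 + 0.9849) = 1.60×10⁻⁵ T.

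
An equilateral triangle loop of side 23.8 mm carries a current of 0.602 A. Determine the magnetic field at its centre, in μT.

Each side is a finite straight segment at perpendicular distance d = a/(2 tan(π/3)) = 0.00687 m from the centre, with end-angles ±π/3.
One side contributes B₁ = (μ₀I/4πd)·2 sin(π/3) = 1.52×10⁻⁵ T.
All 3 sides add in the same direction: B = 3 × 1.52×10⁻⁵ = 4.55×10⁻⁵ T.

B ≈ 45.5 μT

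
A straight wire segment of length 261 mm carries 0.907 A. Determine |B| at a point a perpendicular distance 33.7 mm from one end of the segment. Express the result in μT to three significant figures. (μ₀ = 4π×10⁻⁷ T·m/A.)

B ≈ 2.67 μT

For a finite straight segment, B = (μ₀I/4πd)(sinθ₁ + sinθ₂), where θ₁, θ₂ are the angles from the perpendicular to each end.
The perpendicular foot is at one end, so the two end-offsets along the wire are 0 and L = 0.261 m.
sinθ₁ = 0/√(0²+0.0337²) = 0.0000; sinθ₂ = 0.261/√(0.261²+0.0337²) = 0.9918.
B = (4π×10⁻⁷ × 0.907) / (4π × 0.0337) × (0.0000 + 0.9918) = 2.67×10⁻⁶ T.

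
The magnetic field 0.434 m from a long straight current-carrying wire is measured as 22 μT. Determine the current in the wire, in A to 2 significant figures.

For a long straight wire B = μ₀I/(2πd), so I = 2πdB/μ₀.
I = 2π × 0.434 × 2.20×10⁻⁵ / (4π×10⁻⁷) = 47.7 A.

I ≈ 48 A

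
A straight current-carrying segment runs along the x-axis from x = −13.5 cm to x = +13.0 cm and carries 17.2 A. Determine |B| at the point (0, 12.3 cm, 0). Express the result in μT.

B ≈ 20.5 μT

For a finite straight segment, B = (μ₀I/4πd)(sinθ₁ + sinθ₂), where θ₁, θ₂ are the angles from the perpendicular to each end.
The perpendicular distance is d = 0.123 m; the end-offsets along the wire are a = 0.135 m and b = 0.13 m.
sinθ₁ = 0.135/√(0.135²+0.123²) = 0.7392; sinθ₂ = 0.13/√(0.13²+0.123²) = 0.7264.
B = (4π×10⁻⁷ × 17.2) / (4π × 0.123) × (0.7392 + 0.7264) = 2.05×10⁻⁵ T.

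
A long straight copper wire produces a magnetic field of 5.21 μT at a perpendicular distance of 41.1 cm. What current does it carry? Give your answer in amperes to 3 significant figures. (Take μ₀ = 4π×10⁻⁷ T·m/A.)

I ≈ 10.7 A

For a long straight wire B = μ₀I/(2πd), so I = 2πdB/μ₀.
I = 2π × 0.411 × 5.21×10⁻⁶ / (4π×10⁻⁷) = 10.7 A.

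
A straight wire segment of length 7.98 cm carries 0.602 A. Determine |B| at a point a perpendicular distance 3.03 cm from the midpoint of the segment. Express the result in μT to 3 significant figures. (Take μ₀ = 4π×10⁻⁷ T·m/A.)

For a finite straight segment, B = (μ₀I/4πd)(sinθ₁ + sinθ₂), where θ₁, θ₂ are the angles from the perpendicular to each end.
The perpendicular from the point meets the wire at its midpoint, so each end is L/2 = 0.0399 m away along the wire.
sinθ₁ = 0.0399/√(0.0399²+0.0303²) = 0.7964; sinθ₂ = 0.0399/√(0.0399²+0.0303²) = 0.7964.
B = (4π×10⁻⁷ × 0.602) / (4π × 0.0303) × (0.7964 + 0.7964) = 3.16×10⁻⁶ T.

B ≈ 3.16 μT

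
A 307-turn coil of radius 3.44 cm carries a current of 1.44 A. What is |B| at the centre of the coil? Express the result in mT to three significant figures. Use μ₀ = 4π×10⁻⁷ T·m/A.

B ≈ 8.07 mT

For an N-turn flat coil, B = Nμ₀I/(2R) with R = 0.0344 m.
B = 307 × 2.63×10⁻⁵ T = 8.07×10⁻³ T.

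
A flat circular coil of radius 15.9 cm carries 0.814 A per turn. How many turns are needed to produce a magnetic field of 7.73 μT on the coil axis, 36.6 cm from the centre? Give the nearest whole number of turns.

For an N-turn coil, B = Nμ₀IR²/[2(R²+z²)^(3/2)]. A single turn gives B₁ = 2.03×10⁻⁷ T with R = 0.159 m, z = 0.366 m.
N = B/B₁ = 7.73×10⁻⁶ / 2.03×10⁻⁷ = 37.99.

N = 38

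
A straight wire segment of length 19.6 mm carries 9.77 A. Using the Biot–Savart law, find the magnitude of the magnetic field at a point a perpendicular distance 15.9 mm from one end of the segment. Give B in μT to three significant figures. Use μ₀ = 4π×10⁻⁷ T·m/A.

For a finite straight segment, B = (μ₀I/4πd)(sinθ₁ + sinθ₂), where θ₁, θ₂ are the angles from the perpendicular to each end.
The perpendicular foot is at one end, so the two end-offsets along the wire are 0 and L = 0.0196 m.
sinθ₁ = 0/√(0²+0.0159²) = 0.0000; sinθ₂ = 0.0196/√(0.0196²+0.0159²) = 0.7766.
B = (4π×10⁻⁷ × 9.77) / (4π × 0.0159) × (0.0000 + 0.7766) = 4.77×10⁻⁵ T.

B ≈ 47.7 μT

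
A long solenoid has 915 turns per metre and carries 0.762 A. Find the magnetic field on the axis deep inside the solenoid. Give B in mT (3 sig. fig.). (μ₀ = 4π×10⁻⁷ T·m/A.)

B ≈ 0.876 mT

Inside a long solenoid, B = μ₀nI with n = 915 turns/m.
B = 4π×10⁻⁷ × 915 × 0.762 = 8.76×10⁻⁴ T.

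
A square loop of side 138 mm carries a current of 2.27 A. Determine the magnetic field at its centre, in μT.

B ≈ 18.6 μT

Each side is a finite straight segment at perpendicular distance d = a/(2 tan(π/4)) = 0.069 m from the centre, with end-angles ±π/4.
One side contributes B₁ = (μ₀I/4πd)·2 sin(π/4) = 4.65×10⁻⁶ T.
All 4 sides add in the same direction: B = 4 × 4.65×10⁻⁶ = 1.86×10⁻⁵ T.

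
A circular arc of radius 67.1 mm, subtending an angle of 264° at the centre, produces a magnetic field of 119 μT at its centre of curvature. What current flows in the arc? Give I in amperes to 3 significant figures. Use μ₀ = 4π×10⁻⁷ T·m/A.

I ≈ 17.3 A

For a circular arc, B = μ₀Iφ/(4πR) with φ in radians; here φ = 4.608 rad.
So I = 4πRB/(μ₀φ) = 4π × 0.0671 × 1.19×10⁻⁴ / (4π×10⁻⁷ × 4.608) = 17.3 A.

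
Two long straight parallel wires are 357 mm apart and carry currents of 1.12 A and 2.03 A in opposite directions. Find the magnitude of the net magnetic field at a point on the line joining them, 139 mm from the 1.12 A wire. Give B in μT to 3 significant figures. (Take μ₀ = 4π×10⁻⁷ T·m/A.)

B ≈ 3.47 μT

Each long wire gives B = μ₀I/(2πd). Distances are d₁ = 0.139 m and d₂ = 0.218 m.
B₁ = 1.61×10⁻⁶ T, B₂ = 1.86×10⁻⁶ T.
Between antiparallel currents both contributions point the same way, so they add. B = B₁ + B₂ = 1.61×10⁻⁶ + 1.86×10⁻⁶ = 3.47×10⁻⁶ T.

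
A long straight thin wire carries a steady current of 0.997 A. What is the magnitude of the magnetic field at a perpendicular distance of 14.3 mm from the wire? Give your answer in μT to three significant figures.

For an infinitely long straight wire, B = μ₀I/(2πd).
B = (4π×10⁻⁷ × 0.997) / (2π × 0.0143) = 1.39×10⁻⁵ T.

B ≈ 13.9 μT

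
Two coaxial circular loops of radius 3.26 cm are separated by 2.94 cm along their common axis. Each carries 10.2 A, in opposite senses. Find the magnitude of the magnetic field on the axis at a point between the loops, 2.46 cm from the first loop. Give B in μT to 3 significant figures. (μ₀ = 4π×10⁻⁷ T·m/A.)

B ≈ 90.4 μT

Each loop contributes B = μ₀IR²/[2(R²+z²)^(3/2)] on the axis, with z measured from that loop.
Loop 1 (z = 0.0246 m): B₁ = 1.00×10⁻⁴ T. Loop 2 (z = 0.0048 m): B₂ = 1.90×10⁻⁴ T.
The fields oppose: B = |B₁ − B₂| = 9.04×10⁻⁵ T.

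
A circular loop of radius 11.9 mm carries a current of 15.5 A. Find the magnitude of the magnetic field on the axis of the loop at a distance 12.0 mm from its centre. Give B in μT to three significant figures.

B ≈ 286 μT

On the axis of a circular loop, B = μ₀IR² / [2(R²+z²)^(3/2)].
R² + z² = (0.0119)² + (0.012)² = 0.0002856 m², and (R²+z²)^(3/2) = 4.83×10⁻⁶ m³.
B = (4π×10⁻⁷ × 15.5 × 0.0001416) / (2 × 4.83×10⁻⁶) = 2.86×10⁻⁴ T.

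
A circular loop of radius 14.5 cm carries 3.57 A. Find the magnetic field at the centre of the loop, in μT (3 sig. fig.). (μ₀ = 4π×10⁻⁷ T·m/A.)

B ≈ 15.5 μT

At the centre of a circular loop the Biot–Savart law gives B = μ₀I/(2R).
B = (4π×10⁻⁷ × 3.57) / (2 × 0.145) = 1.55×10⁻⁵ T.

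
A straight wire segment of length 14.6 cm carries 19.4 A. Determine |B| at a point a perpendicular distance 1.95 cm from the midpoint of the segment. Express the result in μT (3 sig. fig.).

For a finite straight segment, B = (μ₀I/4πd)(sinθ₁ + sinθ₂), where θ₁, θ₂ are the angles from the perpendicular to each end.
The perpendicular from the point meets the wire at its midpoint, so each end is L/2 = 0.073 m away along the wire.
sinθ₁ = 0.073/√(0.073²+0.0195²) = 0.9661; sinθ₂ = 0.073/√(0.073²+0.0195²) = 0.9661.
B = (4π×10⁻⁷ × 19.4) / (4π × 0.0195) × (0.9661 + 0.9661) = 1.92×10⁻⁴ T.

B ≈ 192 μT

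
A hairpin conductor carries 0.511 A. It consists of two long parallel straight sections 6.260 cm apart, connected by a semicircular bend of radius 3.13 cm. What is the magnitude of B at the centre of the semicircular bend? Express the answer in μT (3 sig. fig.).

The semicircular arc contributes B_arc = μ₀I·π/(4πR) = μ₀I/(4R) = 5.13×10⁻⁶ T.
Each semi-infinite lead is at perpendicular distance R = 0.0313 m from the centre, with the perpendicular foot at its near end, so it contributes μ₀I/(4πR); both point the same way, together 3.27×10⁻⁶ T.
Arc and leads all point the same direction: B = 5.13×10⁻⁶ + 3.27×10⁻⁶ = 8.39×10⁻⁶ T.

B ≈ 8.39 μT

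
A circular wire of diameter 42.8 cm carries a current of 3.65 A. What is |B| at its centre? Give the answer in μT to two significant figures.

B ≈ 11 μT

At the centre of a circular loop the Biot–Savart law gives B = μ₀I/(2R) (so R = 0.214 m).
B = (4π×10⁻⁷ × 3.65) / (2 × 0.214) = 1.07×10⁻⁵ T.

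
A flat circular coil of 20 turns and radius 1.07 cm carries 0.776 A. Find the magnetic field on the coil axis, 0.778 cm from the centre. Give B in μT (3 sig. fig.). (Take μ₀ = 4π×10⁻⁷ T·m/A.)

B ≈ 482 μT

For an N-turn flat coil, B = Nμ₀IR²/[2(R²+z²)^(3/2)] with R = 0.0107 m, z = 0.00778 m.
B = 20 × 2.41×10⁻⁵ T = 4.82×10⁻⁴ T.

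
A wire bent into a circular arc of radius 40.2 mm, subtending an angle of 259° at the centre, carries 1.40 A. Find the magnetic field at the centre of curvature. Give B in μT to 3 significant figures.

B ≈ 15.7 μT

The Biot–Savart field of a circular arc at its centre is B = μ₀Iφ/(4πR), with φ = 4.52 rad.
B = (4π×10⁻⁷ × 1.40 × 4.52) / (4π × 0.0402) = 1.57×10⁻⁵ T.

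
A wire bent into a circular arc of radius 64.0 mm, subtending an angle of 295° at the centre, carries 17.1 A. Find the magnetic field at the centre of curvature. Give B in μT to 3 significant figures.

B ≈ 138 μT

The Biot–Savart field of a circular arc at its centre is B = μ₀Iφ/(4πR), with φ = 5.149 rad.
B = (4π×10⁻⁷ × 17.1 × 5.149) / (4π × 0.064) = 1.38×10⁻⁴ T.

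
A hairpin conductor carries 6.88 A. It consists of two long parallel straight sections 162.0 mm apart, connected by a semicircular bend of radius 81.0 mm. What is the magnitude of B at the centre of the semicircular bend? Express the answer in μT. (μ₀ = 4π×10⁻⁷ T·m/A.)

B ≈ 43.7 μT

The semicircular arc contributes B_arc = μ₀I·π/(4πR) = μ₀I/(4R) = 2.67×10⁻⁵ T.
Each semi-infinite lead is at perpendicular distance R = 0.081 m from the centre, with the perpendicular foot at its near end, so it contributes μ₀I/(4πR); both point the same way, together 1.70×10⁻⁵ T.
Arc and leads all point the same direction: B = 2.67×10⁻⁵ + 1.70×10⁻⁵ = 4.37×10⁻⁵ T.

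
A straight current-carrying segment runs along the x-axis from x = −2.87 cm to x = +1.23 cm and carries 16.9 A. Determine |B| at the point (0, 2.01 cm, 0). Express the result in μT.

B ≈ 113 μT

For a finite straight segment, B = (μ₀I/4πd)(sinθ₁ + sinθ₂), where θ₁, θ₂ are the angles from the perpendicular to each end.
The perpendicular distance is d = 0.0201 m; the end-offsets along the wire are a = 0.0287 m and b = 0.0123 m.
sinθ₁ = 0.0287/√(0.0287²+0.0201²) = 0.8191; sinθ₂ = 0.0123/√(0.0123²+0.0201²) = 0.5220.
B = (4π×10⁻⁷ × 16.9) / (4π × 0.0201) × (0.8191 + 0.5220) = 1.13×10⁻⁴ T.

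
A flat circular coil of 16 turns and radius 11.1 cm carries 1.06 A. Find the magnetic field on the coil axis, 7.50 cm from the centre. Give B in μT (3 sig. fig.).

B ≈ 54.6 μT

For an N-turn flat coil, B = Nμ₀IR²/[2(R²+z²)^(3/2)] with R = 0.111 m, z = 0.075 m.
B = 16 × 3.41×10⁻⁶ T = 5.46×10⁻⁵ T.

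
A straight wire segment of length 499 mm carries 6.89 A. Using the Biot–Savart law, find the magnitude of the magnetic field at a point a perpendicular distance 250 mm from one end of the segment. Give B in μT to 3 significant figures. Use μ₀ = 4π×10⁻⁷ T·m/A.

For a finite straight segment, B = (μ₀I/4πd)(sinθ₁ + sinθ₂), where θ₁, θ₂ are the angles from the perpendicular to each end.
The perpendicular foot is at one end, so the two end-offsets along the wire are 0 and L = 0.499 m.
sinθ₁ = 0/√(0²+0.25²) = 0.0000; sinθ₂ = 0.499/√(0.499²+0.25²) = 0.8941.
B = (4π×10⁻⁷ × 6.89) / (4π × 0.25) × (0.0000 + 0.8941) = 2.46×10⁻⁶ T.

B ≈ 2.46 μT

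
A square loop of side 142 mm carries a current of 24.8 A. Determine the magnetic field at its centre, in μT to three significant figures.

Each side is a finite straight segment at perpendicular distance d = a/(2 tan(π/4)) = 0.071 m from the centre, with end-angles ±π/4.
One side contributes B₁ = (μ₀I/4πd)·2 sin(π/4) = 4.94×10⁻⁵ T.
All 4 sides add in the same direction: B = 4 × 4.94×10⁻⁵ = 1.98×10⁻⁴ T.

B ≈ 198 μT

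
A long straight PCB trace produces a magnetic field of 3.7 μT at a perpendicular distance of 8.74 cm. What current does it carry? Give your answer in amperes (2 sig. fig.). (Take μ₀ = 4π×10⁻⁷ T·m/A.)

For a long straight wire B = μ₀I/(2πd), so I = 2πdB/μ₀.
I = 2π × 0.0874 × 3.70×10⁻⁶ / (4π×10⁻⁷) = 1.62 A.

I ≈ 1.6 A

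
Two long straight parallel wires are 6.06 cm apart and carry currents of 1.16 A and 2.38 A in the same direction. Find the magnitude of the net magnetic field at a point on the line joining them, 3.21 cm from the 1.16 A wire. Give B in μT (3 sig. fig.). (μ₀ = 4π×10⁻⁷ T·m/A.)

Each long wire gives B = μ₀I/(2πd). Distances are d₁ = 0.0321 m and d₂ = 0.0285 m.
B₁ = 7.23×10⁻⁶ T, B₂ = 1.67×10⁻⁵ T.
Between parallel currents the two contributions point in opposite directions, so they subtract. B = |B₁ − B₂| = |7.23×10⁻⁶ − 1.67×10⁻⁵| = 9.47×10⁻⁶ T.

B ≈ 9.47 μT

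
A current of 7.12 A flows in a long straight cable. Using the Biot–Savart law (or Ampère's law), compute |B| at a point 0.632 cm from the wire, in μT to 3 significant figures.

B ≈ 225 μT

For an infinitely long straight wire, B = μ₀I/(2πd).
B = (4π×10⁻⁷ × 7.12) / (2π × 0.00632) = 2.25×10⁻⁴ T.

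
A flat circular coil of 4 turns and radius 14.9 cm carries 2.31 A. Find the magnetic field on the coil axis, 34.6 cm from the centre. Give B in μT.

B ≈ 2.41 μT

For an N-turn flat coil, B = Nμ₀IR²/[2(R²+z²)^(3/2)] with R = 0.149 m, z = 0.346 m.
B = 4 × 6.03×10⁻⁷ T = 2.41×10⁻⁶ T.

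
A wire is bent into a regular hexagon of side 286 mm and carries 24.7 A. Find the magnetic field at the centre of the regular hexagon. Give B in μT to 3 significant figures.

Each side is a finite straight segment at perpendicular distance d = a/(2 tan(π/6)) = 0.2477 m from the centre, with end-angles ±π/6.
One side contributes B₁ = (μ₀I/4πd)·2 sin(π/6) = 9.97×10⁻⁶ T.
All 6 sides add in the same direction: B = 6 × 9.97×10⁻⁶ = 5.98×10⁻⁵ T.

B ≈ 59.8 μT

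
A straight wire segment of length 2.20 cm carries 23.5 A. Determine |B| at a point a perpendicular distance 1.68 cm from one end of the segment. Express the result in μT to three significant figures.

B ≈ 111 μT

For a finite straight segment, B = (μ₀I/4πd)(sinθ₁ + sinθ₂), where θ₁, θ₂ are the angles from the perpendicular to each end.
The perpendicular foot is at one end, so the two end-offsets along the wire are 0 and L = 0.022 m.
sinθ₁ = 0/√(0²+0.0168²) = 0.0000; sinθ₂ = 0.022/√(0.022²+0.0168²) = 0.7948.
B = (4π×10⁻⁷ × 23.5) / (4π × 0.0168) × (0.0000 + 0.7948) = 1.11×10⁻⁴ T.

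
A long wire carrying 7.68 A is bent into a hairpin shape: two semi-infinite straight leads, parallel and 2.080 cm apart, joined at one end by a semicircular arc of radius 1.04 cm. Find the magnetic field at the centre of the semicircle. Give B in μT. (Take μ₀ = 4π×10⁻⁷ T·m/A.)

B ≈ 380 μT

The semicircular arc contributes B_arc = μ₀I·π/(4πR) = μ₀I/(4R) = 2.32×10⁻⁴ T.
Each semi-infinite lead is at perpendicular distance R = 0.0104 m from the centre, with the perpendicular foot at its near end, so it contributes μ₀I/(4πR); both point the same way, together 1.48×10⁻⁴ T.
Arc and leads all point the same direction: B = 2.32×10⁻⁴ + 1.48×10⁻⁴ = 3.80×10⁻⁴ T.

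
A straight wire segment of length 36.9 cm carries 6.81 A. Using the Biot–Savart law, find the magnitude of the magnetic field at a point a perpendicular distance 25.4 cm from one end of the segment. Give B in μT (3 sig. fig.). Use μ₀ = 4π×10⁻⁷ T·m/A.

For a finite straight segment, B = (μ₀I/4πd)(sinθ₁ + sinθ₂), where θ₁, θ₂ are the angles from the perpendicular to each end.
The perpendicular foot is at one end, so the two end-offsets along the wire are 0 and L = 0.369 m.
sinθ₁ = 0/√(0²+0.254²) = 0.0000; sinθ₂ = 0.369/√(0.369²+0.254²) = 0.8237.
B = (4π×10⁻⁷ × 6.81) / (4π × 0.254) × (0.0000 + 0.8237) = 2.21×10⁻⁶ T.

B ≈ 2.21 μT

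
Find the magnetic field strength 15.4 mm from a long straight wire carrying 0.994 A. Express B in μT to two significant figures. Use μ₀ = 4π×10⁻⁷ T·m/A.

For an infinitely long straight wire, B = μ₀I/(2πd).
B = (4π×10⁻⁷ × 0.994) / (2π × 0.0154) = 1.29×10⁻⁵ T.

B ≈ 13 μT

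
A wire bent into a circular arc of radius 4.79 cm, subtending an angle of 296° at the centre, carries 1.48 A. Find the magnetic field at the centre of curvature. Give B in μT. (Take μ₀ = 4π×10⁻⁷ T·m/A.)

B ≈ 16.0 μT

The Biot–Savart field of a circular arc at its centre is B = μ₀Iφ/(4πR), with φ = 5.166 rad.
B = (4π×10⁻⁷ × 1.48 × 5.166) / (4π × 0.0479) = 1.60×10⁻⁵ T.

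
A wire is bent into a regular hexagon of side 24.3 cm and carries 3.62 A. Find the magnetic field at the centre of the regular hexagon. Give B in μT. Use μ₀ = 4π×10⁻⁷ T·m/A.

Each side is a finite straight segment at perpendicular distance d = a/(2 tan(π/6)) = 0.2104 m from the centre, with end-angles ±π/6.
One side contributes B₁ = (μ₀I/4πd)·2 sin(π/6) = 1.72×10⁻⁶ T.
All 6 sides add in the same direction: B = 6 × 1.72×10⁻⁶ = 1.03×10⁻⁵ T.

B ≈ 10.3 μT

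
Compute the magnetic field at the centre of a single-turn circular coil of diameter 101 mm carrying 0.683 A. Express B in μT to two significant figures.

At the centre of a circular loop the Biot–Savart law gives B = μ₀I/(2R) (so R = 0.0505 m).
B = (4π×10⁻⁷ × 0.683) / (2 × 0.0505) = 8.50×10⁻⁶ T.

B ≈ 8.5 μT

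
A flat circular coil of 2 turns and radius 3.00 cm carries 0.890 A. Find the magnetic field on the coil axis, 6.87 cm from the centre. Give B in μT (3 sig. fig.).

B ≈ 2.39 μT

For an N-turn flat coil, B = Nμ₀IR²/[2(R²+z²)^(3/2)] with R = 0.03 m, z = 0.0687 m.
B = 2 × 1.19×10⁻⁶ T = 2.39×10⁻⁶ T.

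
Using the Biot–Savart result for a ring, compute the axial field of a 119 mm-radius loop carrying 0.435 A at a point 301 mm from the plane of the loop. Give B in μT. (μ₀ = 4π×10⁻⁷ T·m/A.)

On the axis of a circular loop, B = μ₀IR² / [2(R²+z²)^(3/2)].
R² + z² = (0.119)² + (0.301)² = 0.1048 m², and (R²+z²)^(3/2) = 3.39×10⁻² m³.
B = (4π×10⁻⁷ × 0.435 × 0.01416) / (2 × 3.39×10⁻²) = 1.14×10⁻⁷ T.

B ≈ 0.114 μT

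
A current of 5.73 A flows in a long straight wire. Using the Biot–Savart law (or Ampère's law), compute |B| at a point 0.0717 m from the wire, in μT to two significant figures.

For an infinitely long straight wire, B = μ₀I/(2πd).
B = (4π×10⁻⁷ × 5.73) / (2π × 0.0717) = 1.60×10⁻⁵ T.

B ≈ 16 μT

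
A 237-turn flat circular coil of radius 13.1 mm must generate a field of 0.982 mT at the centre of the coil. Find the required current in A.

For an N-turn coil, B = Nμ₀I/(2R) with R = 0.0131 m, so I = 2RB/(Nμ₀) = 2 × 0.0131 × 9.82×10⁻⁴ / (237 × 4π×10⁻⁷) = 8.64×10⁻² A.

I ≈ 0.0864 A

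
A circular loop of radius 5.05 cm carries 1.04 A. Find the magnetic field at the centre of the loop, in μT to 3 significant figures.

At the centre of a circular loop the Biot–Savart law gives B = μ₀I/(2R).
B = (4π×10⁻⁷ × 1.04) / (2 × 0.0505) = 1.29×10⁻⁵ T.

B ≈ 12.9 μT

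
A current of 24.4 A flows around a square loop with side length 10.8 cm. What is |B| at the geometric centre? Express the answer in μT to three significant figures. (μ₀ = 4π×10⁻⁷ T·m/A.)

B ≈ 256 μT

Each side is a finite straight segment at perpendicular distance d = a/(2 tan(π/4)) = 0.054 m from the centre, with end-angles ±π/4.
One side contributes B₁ = (μ₀I/4πd)·2 sin(π/4) = 6.39×10⁻⁵ T.
All 4 sides add in the same direction: B = 4 × 6.39×10⁻⁵ = 2.56×10⁻⁴ T.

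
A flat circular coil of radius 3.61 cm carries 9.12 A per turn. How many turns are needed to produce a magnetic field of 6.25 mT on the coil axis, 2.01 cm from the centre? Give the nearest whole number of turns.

For an N-turn coil, B = Nμ₀IR²/[2(R²+z²)^(3/2)]. A single turn gives B₁ = 1.06×10⁻⁴ T with R = 0.0361 m, z = 0.0201 m.
N = B/B₁ = 6.25×10⁻³ / 1.06×10⁻⁴ = 59.04.

N = 59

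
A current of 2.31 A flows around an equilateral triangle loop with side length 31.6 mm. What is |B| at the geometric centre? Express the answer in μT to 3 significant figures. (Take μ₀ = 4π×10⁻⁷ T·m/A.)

Each side is a finite straight segment at perpendicular distance d = a/(2 tan(π/3)) = 0.009122 m from the centre, with end-angles ±π/3.
One side contributes B₁ = (μ₀I/4πd)·2 sin(π/3) = 4.39×10⁻⁵ T.
All 3 sides add in the same direction: B = 3 × 4.39×10⁻⁵ = 1.32×10⁻⁴ T.

B ≈ 132 μT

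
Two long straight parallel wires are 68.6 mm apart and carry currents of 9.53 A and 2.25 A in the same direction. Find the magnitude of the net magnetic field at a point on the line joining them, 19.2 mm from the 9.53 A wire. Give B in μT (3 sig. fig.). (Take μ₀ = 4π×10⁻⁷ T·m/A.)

Each long wire gives B = μ₀I/(2πd). Distances are d₁ = 0.0192 m and d₂ = 0.0494 m.
B₁ = 9.93×10⁻⁵ T, B₂ = 9.11×10⁻⁶ T.
Between parallel currents the two contributions point in opposite directions, so they subtract. B = |B₁ − B₂| = |9.93×10⁻⁵ − 9.11×10⁻⁶| = 9.02×10⁻⁵ T.

B ≈ 90.2 μT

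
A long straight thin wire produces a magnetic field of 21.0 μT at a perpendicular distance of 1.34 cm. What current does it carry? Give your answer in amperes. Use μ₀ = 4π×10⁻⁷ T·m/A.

For a long straight wire B = μ₀I/(2πd), so I = 2πdB/μ₀.
I = 2π × 0.0134 × 2.10×10⁻⁵ / (4π×10⁻⁷) = 1.41 A.

I ≈ 1.41 A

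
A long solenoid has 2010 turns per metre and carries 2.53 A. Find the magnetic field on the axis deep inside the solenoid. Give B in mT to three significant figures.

Inside a long solenoid, B = μ₀nI with n = 2010 turns/m.
B = 4π×10⁻⁷ × 2010 × 2.53 = 6.39×10⁻³ T.

B ≈ 6.39 mT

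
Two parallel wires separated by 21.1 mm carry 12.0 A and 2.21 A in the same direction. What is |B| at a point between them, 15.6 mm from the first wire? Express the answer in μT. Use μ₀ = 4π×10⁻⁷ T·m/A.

B ≈ 73.5 μT

Each long wire gives B = μ₀I/(2πd). Distances are d₁ = 0.0156 m and d₂ = 0.0055 m.
B₁ = 1.54×10⁻⁴ T, B₂ = 8.04×10⁻⁵ T.
Between parallel currents the two contributions point in opposite directions, so they subtract. B = |B₁ − B₂| = |1.54×10⁻⁴ − 8.04×10⁻⁵| = 7.35×10⁻⁵ T.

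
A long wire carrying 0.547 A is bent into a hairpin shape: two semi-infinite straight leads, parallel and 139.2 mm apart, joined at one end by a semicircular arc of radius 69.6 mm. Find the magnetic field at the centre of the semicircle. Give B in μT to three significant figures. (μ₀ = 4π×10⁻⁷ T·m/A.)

B ≈ 4.04 μT

The semicircular arc contributes B_arc = μ₀I·π/(4πR) = μ₀I/(4R) = 2.47×10⁻⁶ T.
Each semi-infinite lead is at perpendicular distance R = 0.0696 m from the centre, with the perpendicular foot at its near end, so it contributes μ₀I/(4πR); both point the same way, together 1.57×10⁻⁶ T.
Arc and leads all point the same direction: B = 2.47×10⁻⁶ + 1.57×10⁻⁶ = 4.04×10⁻⁶ T.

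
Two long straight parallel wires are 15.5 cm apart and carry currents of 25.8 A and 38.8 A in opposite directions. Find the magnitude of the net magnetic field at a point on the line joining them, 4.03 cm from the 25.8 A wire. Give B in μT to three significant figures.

Each long wire gives B = μ₀I/(2πd). Distances are d₁ = 0.0403 m and d₂ = 0.1147 m.
B₁ = 1.28×10⁻⁴ T, B₂ = 6.77×10⁻⁵ T.
Between antiparallel currents both contributions point the same way, so they add. B = B₁ + B₂ = 1.28×10⁻⁴ + 6.77×10⁻⁵ = 1.96×10⁻⁴ T.

B ≈ 196 μT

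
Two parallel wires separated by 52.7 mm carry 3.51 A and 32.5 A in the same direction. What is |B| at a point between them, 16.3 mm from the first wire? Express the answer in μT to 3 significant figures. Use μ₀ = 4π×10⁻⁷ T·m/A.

Each long wire gives B = μ₀I/(2πd). Distances are d₁ = 0.0163 m and d₂ = 0.0364 m.
B₁ = 4.31×10⁻⁵ T, B₂ = 1.79×10⁻⁴ T.
Between parallel currents the two contributions point in opposite directions, so they subtract. B = |B₁ − B₂| = |4.31×10⁻⁵ − 1.79×10⁻⁴| = 1.36×10⁻⁴ T.

B ≈ 136 μT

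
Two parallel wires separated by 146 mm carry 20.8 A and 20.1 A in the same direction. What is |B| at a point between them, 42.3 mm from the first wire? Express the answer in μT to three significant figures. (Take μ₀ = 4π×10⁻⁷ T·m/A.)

B ≈ 59.6 μT

Each long wire gives B = μ₀I/(2πd). Distances are d₁ = 0.0423 m and d₂ = 0.1037 m.
B₁ = 9.83×10⁻⁵ T, B₂ = 3.88×10⁻⁵ T.
Between parallel currents the two contributions point in opposite directions, so they subtract. B = |B₁ − B₂| = |9.83×10⁻⁵ − 3.88×10⁻⁵| = 5.96×10⁻⁵ T.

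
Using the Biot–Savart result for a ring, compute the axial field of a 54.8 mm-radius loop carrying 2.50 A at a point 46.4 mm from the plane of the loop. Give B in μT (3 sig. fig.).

B ≈ 12.7 μT

On the axis of a circular loop, B = μ₀IR² / [2(R²+z²)^(3/2)].
R² + z² = (0.0548)² + (0.0464)² = 0.005156 m², and (R²+z²)^(3/2) = 3.70×10⁻⁴ m³.
B = (4π×10⁻⁷ × 2.50 × 0.003003) / (2 × 3.70×10⁻⁴) = 1.27×10⁻⁵ T.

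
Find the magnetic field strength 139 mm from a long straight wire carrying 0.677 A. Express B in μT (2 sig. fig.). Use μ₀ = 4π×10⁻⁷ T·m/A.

B ≈ 0.97 μT

For an infinitely long straight wire, B = μ₀I/(2πd).
B = (4π×10⁻⁷ × 0.677) / (2π × 0.139) = 9.74×10⁻⁷ T.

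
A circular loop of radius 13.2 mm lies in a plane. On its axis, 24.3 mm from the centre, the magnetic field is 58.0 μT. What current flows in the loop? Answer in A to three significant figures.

On the axis of a loop, B = μ₀IR²/[2(R²+z²)^(3/2)], so I = 2B(R²+z²)^(3/2)/(μ₀R²).
R² + z² = 0.0001742 + 0.0005905 = 0.0007647 m²; raised to 3/2 gives 2.11×10⁻⁵ m³.
I = 2 × 5.80×10⁻⁵ × 2.11×10⁻⁵ / (1.26×10⁻⁶ × 0.0001742) = 11.2 A.

I ≈ 11.2 A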